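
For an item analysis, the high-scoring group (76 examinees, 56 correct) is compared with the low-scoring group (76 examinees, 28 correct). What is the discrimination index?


p_upper = 56/76 = 0.7368
p_lower = 28/76 = 0.3684
D = 0.7368 - 0.3684 = 0.3684

0.3684


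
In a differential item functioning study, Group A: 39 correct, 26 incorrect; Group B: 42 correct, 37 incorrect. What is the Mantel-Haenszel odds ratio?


Odds_A = 39/26 = 1.5
Odds_B = 42/37 = 1.1351
OR = Odds_A / Odds_B = 1.5 / 1.1351
Exactly, OR = (39 * 37) / (26 * 42) = 1443 / 1092
OR = 1.3214

1.3214


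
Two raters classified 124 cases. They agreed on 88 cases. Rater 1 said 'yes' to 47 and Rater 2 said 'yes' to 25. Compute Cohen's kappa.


P_o = 88/124 = 0.709677
P_e = (47*25 + 77*99) / 15376 = 0.57219
kappa = (P_o - P_e) / (1 - P_e)
kappa = (0.709677 - 0.57219) / (1 - 0.57219)
kappa = 0.3214

0.3214


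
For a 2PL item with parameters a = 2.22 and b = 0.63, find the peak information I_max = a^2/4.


For 2PL, max info at theta = b = 0.63
I_max = a^2 / 4 = 2.22^2 / 4
= 4.9284 / 4
I_max = 1.2321

1.2321


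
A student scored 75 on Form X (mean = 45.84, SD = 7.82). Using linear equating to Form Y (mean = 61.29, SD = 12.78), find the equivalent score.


slope = SD_Y / SD_X = 12.78 / 7.82 ~ 1.6343
intercept = mean_Y - slope * mean_X = 61.29 - (12.78 / 7.82) * 45.84 ~ -13.625
Y = slope * X + intercept. To avoid rounding drift from the rounded slope/intercept, evaluate the equivalent form Y = mean_Y + SD_Y * (X - mean_X) / SD_X at full precision:
Y = 61.29 + 12.78 * (75 - 45.84) / 7.82
Y = 61.29 + 12.78 * 29.16 / 7.82
Y = 61.29 + 372.6648 / 7.82
Y = 61.29 + 47.6553
Y = 108.9453

108.9453


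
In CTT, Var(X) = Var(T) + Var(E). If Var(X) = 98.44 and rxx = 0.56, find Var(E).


var_true = rxx * var_obs = 0.56 * 98.44 = 55.1264
var_error = var_obs - var_true
var_error = 98.44 - 55.1264
var_error = 43.3136

43.3136


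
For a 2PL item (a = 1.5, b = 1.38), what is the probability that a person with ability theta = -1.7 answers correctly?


a*(theta - b) = 1.5 * (-1.7 - 1.38) = -4.62
exp(--4.62) = 101.494
P = 1 / (1 + 101.494)
P = 0.0098

0.0098


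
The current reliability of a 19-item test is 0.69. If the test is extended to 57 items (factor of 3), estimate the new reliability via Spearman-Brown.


r_new = (n * rxx) / (1 + (n-1) * rxx)
r_new = (3 * 0.69) / (1 + 2 * 0.69)
r_new = 2.07 / 2.38
r_new = 0.8697

0.8697


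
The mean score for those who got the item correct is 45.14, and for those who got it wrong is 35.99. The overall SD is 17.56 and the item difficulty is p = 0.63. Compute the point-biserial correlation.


q = 1 - p = 0.37
rpb = ((M1 - M0) / SD) * sqrt(p * q)
rpb = ((45.14 - 35.99) / 17.56) * sqrt(0.63 * 0.37)
rpb = 0.2516

0.2516


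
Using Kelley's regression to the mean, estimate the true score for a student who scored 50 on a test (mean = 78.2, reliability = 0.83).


T_est = rxx * X + (1 - rxx) * mean
T_est = 0.83 * 50 + 0.17 * 78.2
T_est = 41.5 + 13.294
T_est = 54.794

54.794


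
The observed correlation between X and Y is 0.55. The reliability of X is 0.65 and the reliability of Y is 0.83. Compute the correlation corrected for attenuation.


r_corrected = rxy / sqrt(rxx * ryy)
= 0.55 / sqrt(0.65 * 0.83)
= 0.55 / sqrt(0.5395)
= 0.55 / 0.734507
r_corrected = 0.7488

0.7488


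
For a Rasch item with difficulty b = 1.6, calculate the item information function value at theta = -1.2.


P = 1/(1+exp(-(-1.2-1.6))) = 0.0573
I = P*(1-P) = 0.0573 * 0.9427
I = 0.054

0.054


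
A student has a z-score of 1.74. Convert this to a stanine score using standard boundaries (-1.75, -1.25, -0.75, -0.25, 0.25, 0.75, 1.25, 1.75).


Stanine boundaries: [-1.75, -1.25, -0.75, -0.25, 0.25, 0.75, 1.25, 1.75]
z = 1.74
Check each boundary:
  z >= -1.75 -> could be stanine 2
  z >= -1.25 -> could be stanine 3
  z >= -0.75 -> could be stanine 4
  z >= -0.25 -> could be stanine 5
  z >= 0.25 -> could be stanine 6
  z >= 0.75 -> could be stanine 7
  z >= 1.25 -> could be stanine 8
  z < 1.75
Highest qualifying boundary gives stanine = 8

8


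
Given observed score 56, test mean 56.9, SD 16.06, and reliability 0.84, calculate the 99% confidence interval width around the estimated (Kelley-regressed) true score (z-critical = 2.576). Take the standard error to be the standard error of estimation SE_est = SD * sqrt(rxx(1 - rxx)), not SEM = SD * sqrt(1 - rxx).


True score estimate = 0.84*56 + 0.16*56.9 = 56.144
SE_est = SD * sqrt(rxx * (1 - rxx)) = 16.06 * sqrt(0.84 * 0.16) = 16.06 * sqrt(0.1344) = 5.887693
CI = T_est +/- z * SE_est, so width = 2 * z * SE_est = 2 * 2.576 * 5.887693
Width = 30.3334

30.3334


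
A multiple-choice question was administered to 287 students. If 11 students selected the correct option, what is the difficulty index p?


Item difficulty p = number correct / total examinees
p = 11 / 287
p = 0.0383

0.0383


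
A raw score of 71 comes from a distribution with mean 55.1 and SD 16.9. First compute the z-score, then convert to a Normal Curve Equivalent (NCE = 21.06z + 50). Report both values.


z = (X - mean) / SD = (71 - 55.1) / 16.9
z = 15.9 / 16.9
z = 0.9408
NCE = NCE = 21.06z + 50
Carry z at full precision (z = 15.9 / 16.9) into the conversion:
NCE = 21.06 * (15.9 / 16.9) + 50 = 334.854 / 16.9 + 50
NCE = 19.8138 + 50
NCE = 69.8138

69.8138


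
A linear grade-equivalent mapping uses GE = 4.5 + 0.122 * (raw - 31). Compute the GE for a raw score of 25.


raw - median = 25 - 31 = -6
slope * diff = 0.122 * -6 = -0.732
GE = 4.5 + -0.732
GE = 3.768

3.768


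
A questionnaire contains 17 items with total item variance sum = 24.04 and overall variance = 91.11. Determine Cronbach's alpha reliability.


alpha = (k/(k-1)) * (1 - sum(si^2)/s_total^2)
= (17/16) * (1 - 24.04/91.11)
alpha = 0.7822

0.7822


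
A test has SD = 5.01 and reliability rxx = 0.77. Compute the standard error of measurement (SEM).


SEM = SD * sqrt(1 - rxx)
SEM = 5.01 * sqrt(1 - 0.77)
SEM = 5.01 * sqrt(0.23) = 5.01 * 0.479583
SEM = 2.4027

2.4027


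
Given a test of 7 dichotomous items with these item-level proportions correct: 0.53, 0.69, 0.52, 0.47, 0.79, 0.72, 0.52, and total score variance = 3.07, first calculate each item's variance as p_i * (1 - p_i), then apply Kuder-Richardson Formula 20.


For each item, compute p_i * q_i:
  Item 1: 0.53 * 0.47 = 0.2491
  Item 2: 0.69 * 0.31 = 0.2139
  Item 3: 0.52 * 0.48 = 0.2496
  Item 4: 0.47 * 0.53 = 0.2491
  Item 5: 0.79 * 0.21 = 0.1659
  Item 6: 0.72 * 0.28 = 0.2016
  Item 7: 0.52 * 0.48 = 0.2496
Sum(p_i * q_i) = 0.2491 + 0.2139 + 0.2496 + 0.2491 + 0.1659 + 0.2016 + 0.2496 = 1.5788
KR-20 = (k/(k-1)) * (1 - Sum(p_i*q_i) / Var_total)
= (7/6) * (1 - 1.5788/3.07)
= 1.1667 * 0.4857
KR-20 = 0.5667

0.5667


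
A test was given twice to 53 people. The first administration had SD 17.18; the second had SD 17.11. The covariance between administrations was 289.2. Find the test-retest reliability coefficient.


r = cov(X,Y) / (SD_X * SD_Y)
r = 289.2 / (17.18 * 17.11)
r = 289.2 / 293.9498
r = 0.9838

0.9838


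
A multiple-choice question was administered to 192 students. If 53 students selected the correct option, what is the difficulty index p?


Item difficulty p = number correct / total examinees
p = 53 / 192
p = 0.276

0.276


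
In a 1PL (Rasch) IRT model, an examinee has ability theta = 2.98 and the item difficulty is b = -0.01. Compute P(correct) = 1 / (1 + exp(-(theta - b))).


theta - b = 2.98 - -0.01 = 2.99
exp(-(theta - b)) = exp(-2.99) = 0.0503
P = 1 / (1 + 0.0503)
P = 0.9521

0.9521


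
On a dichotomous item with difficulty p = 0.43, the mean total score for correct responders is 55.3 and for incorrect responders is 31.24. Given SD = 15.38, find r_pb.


q = 1 - p = 0.57
rpb = ((M1 - M0) / SD) * sqrt(p * q)
rpb = ((55.3 - 31.24) / 15.38) * sqrt(0.43 * 0.57)
rpb = 0.7745

0.7745


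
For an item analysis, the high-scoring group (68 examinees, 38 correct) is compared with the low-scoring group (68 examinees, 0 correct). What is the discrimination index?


p_upper = 38/68 = 0.5588
p_lower = 0/68 = 0.0
D = 0.5588 - 0.0 = 0.5588

0.5588


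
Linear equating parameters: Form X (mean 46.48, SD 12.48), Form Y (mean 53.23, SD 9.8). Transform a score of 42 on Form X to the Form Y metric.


slope = SD_Y / SD_X = 9.8 / 12.48 ~ 0.7853
intercept = mean_Y - slope * mean_X = 53.23 - (9.8 / 12.48) * 46.48 ~ 16.7313
Y = slope * X + intercept. To avoid rounding drift from the rounded slope/intercept, evaluate the equivalent form Y = mean_Y + SD_Y * (X - mean_X) / SD_X at full precision:
Y = 53.23 + 9.8 * (42 - 46.48) / 12.48
Y = 53.23 - 9.8 * 4.48 / 12.48
Y = 53.23 - 43.904 / 12.48
Y = 53.23 - 3.5179
Y = 49.7121

49.7121


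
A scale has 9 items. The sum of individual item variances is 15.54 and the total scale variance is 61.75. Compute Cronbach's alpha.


alpha = (k/(k-1)) * (1 - sum(si^2)/s_total^2)
= (9/8) * (1 - 15.54/61.75)
alpha = 0.8419

0.8419


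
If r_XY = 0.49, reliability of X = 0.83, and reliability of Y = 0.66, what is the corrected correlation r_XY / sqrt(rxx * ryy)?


r_corrected = rxy / sqrt(rxx * ryy)
= 0.49 / sqrt(0.83 * 0.66)
= 0.49 / sqrt(0.5478)
= 0.49 / 0.740135
r_corrected = 0.662

0.662


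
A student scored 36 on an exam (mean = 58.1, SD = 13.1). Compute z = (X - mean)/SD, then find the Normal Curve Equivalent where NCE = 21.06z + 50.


z = (X - mean) / SD = (36 - 58.1) / 13.1
z = -22.1 / 13.1
z = -1.687
NCE = NCE = 21.06z + 50
Carry z at full precision (z = -22.1 / 13.1) into the conversion:
NCE = 21.06 * (-22.1 / 13.1) + 50 = -465.426 / 13.1 + 50
NCE = -35.5287 + 50
NCE = 14.4713

14.4713


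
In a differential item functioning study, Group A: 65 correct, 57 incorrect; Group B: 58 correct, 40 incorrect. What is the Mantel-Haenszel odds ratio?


Odds_A = 65/57 = 1.1404
Odds_B = 58/40 = 1.45
OR = Odds_A / Odds_B = 1.1404 / 1.45
Exactly, OR = (65 * 40) / (57 * 58) = 2600 / 3306
OR = 0.7864

0.7864


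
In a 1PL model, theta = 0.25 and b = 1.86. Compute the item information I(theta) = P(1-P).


P = 1/(1+exp(-(0.25-1.86))) = 0.1666
I = P*(1-P) = 0.1666 * 0.8334
I = 0.1388

0.1388


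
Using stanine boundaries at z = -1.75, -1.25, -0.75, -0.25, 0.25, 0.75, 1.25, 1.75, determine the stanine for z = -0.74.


Stanine boundaries: [-1.75, -1.25, -0.75, -0.25, 0.25, 0.75, 1.25, 1.75]
z = -0.74
Check each boundary:
  z >= -1.75 -> could be stanine 2
  z >= -1.25 -> could be stanine 3
  z >= -0.75 -> could be stanine 4
  z < -0.25
  z < 0.25
  z < 0.75
  z < 1.25
  z < 1.75
Highest qualifying boundary gives stanine = 4

4


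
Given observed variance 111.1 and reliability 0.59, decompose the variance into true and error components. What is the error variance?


var_true = rxx * var_obs = 0.59 * 111.1 = 65.549
var_error = var_obs - var_true
var_error = 111.1 - 65.549
var_error = 45.551

45.551


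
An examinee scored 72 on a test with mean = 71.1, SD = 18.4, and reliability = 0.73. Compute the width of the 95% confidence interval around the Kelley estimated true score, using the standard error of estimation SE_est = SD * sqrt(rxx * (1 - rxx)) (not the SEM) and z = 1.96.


True score estimate = 0.73*72 + 0.27*71.1 = 71.757
SE_est = SD * sqrt(rxx * (1 - rxx)) = 18.4 * sqrt(0.73 * 0.27) = 18.4 * sqrt(0.1971) = 8.168854
CI = T_est +/- z * SE_est, so width = 2 * z * SE_est = 2 * 1.96 * 8.168854
Width = 32.0219

32.0219


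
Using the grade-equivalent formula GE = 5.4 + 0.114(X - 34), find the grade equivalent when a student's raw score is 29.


raw - median = 29 - 34 = -5
slope * diff = 0.114 * -5 = -0.57
GE = 5.4 + -0.57
GE = 4.83

4.83


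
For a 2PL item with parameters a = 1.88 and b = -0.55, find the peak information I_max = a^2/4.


For 2PL, max info at theta = b = -0.55
I_max = a^2 / 4 = 1.88^2 / 4
= 3.5344 / 4
I_max = 0.8836

0.8836


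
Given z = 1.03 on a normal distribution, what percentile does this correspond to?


CDF(z) = 0.5 * (1 + erf(z/sqrt(2)))
erf(0.7283) = 0.697
CDF = 0.8485
Percentile rank = 0.8485 * 100 = 84.85

84.85


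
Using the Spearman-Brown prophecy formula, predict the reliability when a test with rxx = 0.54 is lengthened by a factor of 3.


r_new = (n * rxx) / (1 + (n-1) * rxx)
r_new = (3 * 0.54) / (1 + 2 * 0.54)
r_new = 1.62 / 2.08
r_new = 0.7788

0.7788


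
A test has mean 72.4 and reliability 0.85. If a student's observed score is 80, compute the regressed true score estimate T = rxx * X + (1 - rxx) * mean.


T_est = rxx * X + (1 - rxx) * mean
T_est = 0.85 * 80 + 0.15 * 72.4
T_est = 68.0 + 10.86
T_est = 78.86

78.86


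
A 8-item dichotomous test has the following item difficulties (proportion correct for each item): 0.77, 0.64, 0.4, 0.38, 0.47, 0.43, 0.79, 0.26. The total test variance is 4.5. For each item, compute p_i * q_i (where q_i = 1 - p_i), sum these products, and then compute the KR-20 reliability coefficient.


For each item, compute p_i * q_i:
  Item 1: 0.77 * 0.23 = 0.1771
  Item 2: 0.64 * 0.36 = 0.2304
  Item 3: 0.4 * 0.6 = 0.24
  Item 4: 0.38 * 0.62 = 0.2356
  Item 5: 0.47 * 0.53 = 0.2491
  Item 6: 0.43 * 0.57 = 0.2451
  Item 7: 0.79 * 0.21 = 0.1659
  Item 8: 0.26 * 0.74 = 0.1924
Sum(p_i * q_i) = 0.1771 + 0.2304 + 0.24 + 0.2356 + 0.2491 + 0.2451 + 0.1659 + 0.1924 = 1.7356
KR-20 = (k/(k-1)) * (1 - Sum(p_i*q_i) / Var_total)
= (8/7) * (1 - 1.7356/4.5)
= 1.1429 * 0.6143
KR-20 = 0.7021

0.7021


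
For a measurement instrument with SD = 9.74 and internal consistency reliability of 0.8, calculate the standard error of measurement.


SEM = SD * sqrt(1 - rxx)
SEM = 9.74 * sqrt(1 - 0.8)
SEM = 9.74 * sqrt(0.2) = 9.74 * 0.447214
SEM = 4.3559

4.3559


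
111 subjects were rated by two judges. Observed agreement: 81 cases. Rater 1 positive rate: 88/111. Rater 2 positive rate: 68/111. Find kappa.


P_o = 81/111 = 0.72973
P_e = (88*68 + 23*43) / 12321 = 0.565944
kappa = (P_o - P_e) / (1 - P_e)
kappa = (0.72973 - 0.565944) / (1 - 0.565944)
kappa = 0.3773

0.3773


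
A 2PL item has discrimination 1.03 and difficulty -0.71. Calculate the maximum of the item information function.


For 2PL, max info at theta = b = -0.71
I_max = a^2 / 4 = 1.03^2 / 4
= 1.0609 / 4
I_max = 0.2652

0.2652


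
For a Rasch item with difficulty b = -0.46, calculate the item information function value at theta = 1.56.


P = 1/(1+exp(-(1.56--0.46))) = 0.8829
I = P*(1-P) = 0.8829 * 0.1171
I = 0.1034

0.1034


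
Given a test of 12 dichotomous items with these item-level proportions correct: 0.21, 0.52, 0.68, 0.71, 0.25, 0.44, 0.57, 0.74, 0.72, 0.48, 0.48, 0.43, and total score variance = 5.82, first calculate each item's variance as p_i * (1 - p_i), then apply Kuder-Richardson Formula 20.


For each item, compute p_i * q_i:
  Item 1: 0.21 * 0.79 = 0.1659
  Item 2: 0.52 * 0.48 = 0.2496
  Item 3: 0.68 * 0.32 = 0.2176
  Item 4: 0.71 * 0.29 = 0.2059
  Item 5: 0.25 * 0.75 = 0.1875
  Item 6: 0.44 * 0.56 = 0.2464
  Item 7: 0.57 * 0.43 = 0.2451
  Item 8: 0.74 * 0.26 = 0.1924
  Item 9: 0.72 * 0.28 = 0.2016
  Item 10: 0.48 * 0.52 = 0.2496
  Item 11: 0.48 * 0.52 = 0.2496
  Item 12: 0.43 * 0.57 = 0.2451
Sum(p_i * q_i) = 0.1659 + 0.2496 + 0.2176 + 0.2059 + 0.1875 + 0.2464 + 0.2451 + 0.1924 + 0.2016 + 0.2496 + 0.2496 + 0.2451 = 2.6563
KR-20 = (k/(k-1)) * (1 - Sum(p_i*q_i) / Var_total)
= (12/11) * (1 - 2.6563/5.82)
= 1.0909 * 0.5436
KR-20 = 0.593

0.593


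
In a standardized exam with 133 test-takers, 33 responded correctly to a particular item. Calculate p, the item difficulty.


Item difficulty p = number correct / total examinees
p = 33 / 133
p = 0.2481

0.2481


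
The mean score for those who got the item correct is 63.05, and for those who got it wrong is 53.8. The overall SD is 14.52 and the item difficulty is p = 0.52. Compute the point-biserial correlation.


q = 1 - p = 0.48
rpb = ((M1 - M0) / SD) * sqrt(p * q)
rpb = ((63.05 - 53.8) / 14.52) * sqrt(0.52 * 0.48)
rpb = 0.3183

0.3183


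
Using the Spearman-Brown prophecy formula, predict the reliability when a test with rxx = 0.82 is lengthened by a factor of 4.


r_new = (n * rxx) / (1 + (n-1) * rxx)
r_new = (4 * 0.82) / (1 + 3 * 0.82)
r_new = 3.28 / 3.46
r_new = 0.948

0.948


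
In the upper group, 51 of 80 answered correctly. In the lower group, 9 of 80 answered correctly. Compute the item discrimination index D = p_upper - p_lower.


p_upper = 51/80 = 0.6375
p_lower = 9/80 = 0.1125
D = 0.6375 - 0.1125 = 0.525

0.525


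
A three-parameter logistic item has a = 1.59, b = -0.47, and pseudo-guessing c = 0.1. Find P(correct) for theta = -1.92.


logit = 1.59*(-1.92 - -0.47) = -2.3055
P* = 1/(1 + exp(--2.3055)) = 0.0907
P = 0.1 + (1 - 0.1) * 0.0907
P = 0.1816

0.1816


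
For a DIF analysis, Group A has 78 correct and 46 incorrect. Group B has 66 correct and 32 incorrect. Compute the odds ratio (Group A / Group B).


Odds_A = 78/46 = 1.6957
Odds_B = 66/32 = 2.0625
OR = Odds_A / Odds_B = 1.6957 / 2.0625
Exactly, OR = (78 * 32) / (46 * 66) = 2496 / 3036
OR = 0.8221

0.8221


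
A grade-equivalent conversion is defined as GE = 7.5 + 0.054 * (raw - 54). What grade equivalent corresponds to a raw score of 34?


raw - median = 34 - 54 = -20
slope * diff = 0.054 * -20 = -1.08
GE = 7.5 + -1.08
GE = 6.42

6.42


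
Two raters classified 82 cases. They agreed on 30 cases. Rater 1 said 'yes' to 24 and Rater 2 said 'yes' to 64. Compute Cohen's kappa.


P_o = 30/82 = 0.365854
P_e = (24*64 + 58*18) / 6724 = 0.3837
kappa = (P_o - P_e) / (1 - P_e)
kappa = (0.365854 - 0.3837) / (1 - 0.3837)
kappa = -0.029

-0.029


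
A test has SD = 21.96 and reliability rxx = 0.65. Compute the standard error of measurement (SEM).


SEM = SD * sqrt(1 - rxx)
SEM = 21.96 * sqrt(1 - 0.65)
SEM = 21.96 * sqrt(0.35) = 21.96 * 0.591608
SEM = 12.9917

12.9917


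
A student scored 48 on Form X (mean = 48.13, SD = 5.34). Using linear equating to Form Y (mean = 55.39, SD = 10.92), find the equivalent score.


slope = SD_Y / SD_X = 10.92 / 5.34 ~ 2.0449
intercept = mean_Y - slope * mean_X = 55.39 - (10.92 / 5.34) * 48.13 ~ -43.0331
Y = slope * X + intercept. To avoid rounding drift from the rounded slope/intercept, evaluate the equivalent form Y = mean_Y + SD_Y * (X - mean_X) / SD_X at full precision:
Y = 55.39 + 10.92 * (48 - 48.13) / 5.34
Y = 55.39 - 10.92 * 0.13 / 5.34
Y = 55.39 - 1.4196 / 5.34
Y = 55.39 - 0.2658
Y = 55.1242

55.1242


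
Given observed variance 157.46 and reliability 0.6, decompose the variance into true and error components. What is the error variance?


var_true = rxx * var_obs = 0.6 * 157.46 = 94.476
var_error = var_obs - var_true
var_error = 157.46 - 94.476
var_error = 62.984

62.984


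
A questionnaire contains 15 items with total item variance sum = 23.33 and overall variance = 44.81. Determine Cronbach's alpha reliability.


alpha = (k/(k-1)) * (1 - sum(si^2)/s_total^2)
= (15/14) * (1 - 23.33/44.81)
alpha = 0.5136

0.5136


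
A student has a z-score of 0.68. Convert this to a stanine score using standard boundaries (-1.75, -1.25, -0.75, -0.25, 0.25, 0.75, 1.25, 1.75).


Stanine boundaries: [-1.75, -1.25, -0.75, -0.25, 0.25, 0.75, 1.25, 1.75]
z = 0.68
Check each boundary:
  z >= -1.75 -> could be stanine 2
  z >= -1.25 -> could be stanine 3
  z >= -0.75 -> could be stanine 4
  z >= -0.25 -> could be stanine 5
  z >= 0.25 -> could be stanine 6
  z < 0.75
  z < 1.25
  z < 1.75
Highest qualifying boundary gives stanine = 6

6


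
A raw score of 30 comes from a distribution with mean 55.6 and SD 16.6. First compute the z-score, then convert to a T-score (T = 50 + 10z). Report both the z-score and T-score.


z = (X - mean) / SD = (30 - 55.6) / 16.6
z = -25.6 / 16.6
z = -1.5422
T-score = T = 50 + 10z
Carry z at full precision (z = -25.6 / 16.6) into the conversion:
T-score = 50 + 10 * (-25.6 / 16.6) = 50 + -256 / 16.6
T-score = 50 + -15.4217
T-score = 34.5783

34.5783


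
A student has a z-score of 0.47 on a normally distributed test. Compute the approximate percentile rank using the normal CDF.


CDF(z) = 0.5 * (1 + erf(z/sqrt(2)))
erf(0.3323) = 0.3616
CDF = 0.6808
Percentile rank = 0.6808 * 100 = 68.08

68.08


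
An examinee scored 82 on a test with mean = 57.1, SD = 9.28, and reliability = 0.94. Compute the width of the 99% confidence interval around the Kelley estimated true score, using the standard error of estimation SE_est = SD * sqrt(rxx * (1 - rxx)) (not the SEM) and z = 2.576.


True score estimate = 0.94*82 + 0.06*57.1 = 80.506
SE_est = SD * sqrt(rxx * (1 - rxx)) = 9.28 * sqrt(0.94 * 0.06) = 9.28 * sqrt(0.0564) = 2.203878
CI = T_est +/- z * SE_est, so width = 2 * z * SE_est = 2 * 2.576 * 2.203878
Width = 11.3544

11.3544


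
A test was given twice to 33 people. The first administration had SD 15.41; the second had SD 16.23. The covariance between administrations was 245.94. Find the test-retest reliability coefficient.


r = cov(X,Y) / (SD_X * SD_Y)
r = 245.94 / (15.41 * 16.23)
r = 245.94 / 250.1043
r = 0.9833

0.9833


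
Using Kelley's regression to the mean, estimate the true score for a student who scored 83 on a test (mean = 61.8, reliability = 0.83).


T_est = rxx * X + (1 - rxx) * mean
T_est = 0.83 * 83 + 0.17 * 61.8
T_est = 68.89 + 10.506
T_est = 79.396

79.396


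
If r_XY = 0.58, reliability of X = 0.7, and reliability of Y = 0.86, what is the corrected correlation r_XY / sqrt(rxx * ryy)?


r_corrected = rxy / sqrt(rxx * ryy)
= 0.58 / sqrt(0.7 * 0.86)
= 0.58 / sqrt(0.602)
= 0.58 / 0.775887
r_corrected = 0.7475

0.7475


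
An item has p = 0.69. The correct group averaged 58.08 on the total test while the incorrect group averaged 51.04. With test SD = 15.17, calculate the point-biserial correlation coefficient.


q = 1 - p = 0.31
rpb = ((M1 - M0) / SD) * sqrt(p * q)
rpb = ((58.08 - 51.04) / 15.17) * sqrt(0.69 * 0.31)
rpb = 0.2146

0.2146


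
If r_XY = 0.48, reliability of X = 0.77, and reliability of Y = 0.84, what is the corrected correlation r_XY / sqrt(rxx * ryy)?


r_corrected = rxy / sqrt(rxx * ryy)
= 0.48 / sqrt(0.77 * 0.84)
= 0.48 / sqrt(0.6468)
= 0.48 / 0.804239
r_corrected = 0.5968

0.5968


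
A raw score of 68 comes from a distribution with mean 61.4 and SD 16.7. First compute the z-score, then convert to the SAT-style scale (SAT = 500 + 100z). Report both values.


z = (X - mean) / SD = (68 - 61.4) / 16.7
z = 6.6 / 16.7
z = 0.3952
SAT-scale = SAT = 500 + 100z
Carry z at full precision (z = 6.6 / 16.7) into the conversion:
SAT-scale = 500 + 100 * (6.6 / 16.7) = 500 + 660 / 16.7
SAT-scale = 500 + 39.521
SAT-scale = 539.521

539.521


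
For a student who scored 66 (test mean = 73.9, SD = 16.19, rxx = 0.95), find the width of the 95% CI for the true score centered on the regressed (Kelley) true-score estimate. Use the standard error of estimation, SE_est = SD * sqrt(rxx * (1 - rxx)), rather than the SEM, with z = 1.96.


True score estimate = 0.95*66 + 0.05*73.9 = 66.395
SE_est = SD * sqrt(rxx * (1 - rxx)) = 16.19 * sqrt(0.95 * 0.05) = 16.19 * sqrt(0.0475) = 3.528529
CI = T_est +/- z * SE_est, so width = 2 * z * SE_est = 2 * 1.96 * 3.528529
Width = 13.8318

13.8318


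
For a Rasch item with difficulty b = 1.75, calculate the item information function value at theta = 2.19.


P = 1/(1+exp(-(2.19-1.75))) = 0.6083
I = P*(1-P) = 0.6083 * 0.3917
I = 0.2383

0.2383


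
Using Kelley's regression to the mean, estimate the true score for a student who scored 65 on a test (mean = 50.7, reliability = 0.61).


T_est = rxx * X + (1 - rxx) * mean
T_est = 0.61 * 65 + 0.39 * 50.7
T_est = 39.65 + 19.773
T_est = 59.423

59.423


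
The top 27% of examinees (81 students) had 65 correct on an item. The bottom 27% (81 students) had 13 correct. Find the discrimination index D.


p_upper = 65/81 = 0.8025
p_lower = 13/81 = 0.1605
D = 0.8025 - 0.1605 = 0.642

0.642


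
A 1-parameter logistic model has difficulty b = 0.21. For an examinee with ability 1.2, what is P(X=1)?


theta - b = 1.2 - 0.21 = 0.99
exp(-(theta - b)) = exp(-0.99) = 0.3716
P = 1 / (1 + 0.3716)
P = 0.7291

0.7291


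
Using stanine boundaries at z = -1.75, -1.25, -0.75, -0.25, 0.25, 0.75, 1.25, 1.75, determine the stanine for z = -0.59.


Stanine boundaries: [-1.75, -1.25, -0.75, -0.25, 0.25, 0.75, 1.25, 1.75]
z = -0.59
Check each boundary:
  z >= -1.75 -> could be stanine 2
  z >= -1.25 -> could be stanine 3
  z >= -0.75 -> could be stanine 4
  z < -0.25
  z < 0.25
  z < 0.75
  z < 1.25
  z < 1.75
Highest qualifying boundary gives stanine = 4

4


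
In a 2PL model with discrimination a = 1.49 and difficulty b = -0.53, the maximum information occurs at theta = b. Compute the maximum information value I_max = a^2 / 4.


For 2PL, max info at theta = b = -0.53
I_max = a^2 / 4 = 1.49^2 / 4
= 2.2201 / 4
I_max = 0.555

0.555


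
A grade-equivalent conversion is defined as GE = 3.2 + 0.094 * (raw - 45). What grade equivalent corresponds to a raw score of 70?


raw - median = 70 - 45 = 25
slope * diff = 0.094 * 25 = 2.35
GE = 3.2 + 2.35
GE = 5.55

5.55


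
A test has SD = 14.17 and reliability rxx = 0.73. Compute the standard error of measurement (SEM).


SEM = SD * sqrt(1 - rxx)
SEM = 14.17 * sqrt(1 - 0.73)
SEM = 14.17 * sqrt(0.27) = 14.17 * 0.519615
SEM = 7.3629

7.3629


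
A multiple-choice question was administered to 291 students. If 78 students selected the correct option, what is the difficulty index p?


Item difficulty p = number correct / total examinees
p = 78 / 291
p = 0.268

0.268


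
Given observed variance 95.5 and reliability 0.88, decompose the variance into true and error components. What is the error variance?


var_true = rxx * var_obs = 0.88 * 95.5 = 84.04
var_error = var_obs - var_true
var_error = 95.5 - 84.04
var_error = 11.46

11.46


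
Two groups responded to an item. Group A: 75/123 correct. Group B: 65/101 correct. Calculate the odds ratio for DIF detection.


Odds_A = 75/48 = 1.5625
Odds_B = 65/36 = 1.8056
OR = Odds_A / Odds_B = 1.5625 / 1.8056
Exactly, OR = (75 * 36) / (48 * 65) = 2700 / 3120
OR = 0.8654

0.8654


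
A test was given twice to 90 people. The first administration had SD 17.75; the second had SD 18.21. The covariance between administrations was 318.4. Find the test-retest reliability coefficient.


r = cov(X,Y) / (SD_X * SD_Y)
r = 318.4 / (17.75 * 18.21)
r = 318.4 / 323.2275
r = 0.9851

0.9851


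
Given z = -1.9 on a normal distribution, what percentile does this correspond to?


CDF(z) = 0.5 * (1 + erf(z/sqrt(2)))
erf(-1.3435) = -0.9426
CDF = 0.0287
Percentile rank = 0.0287 * 100 = 2.87

2.87


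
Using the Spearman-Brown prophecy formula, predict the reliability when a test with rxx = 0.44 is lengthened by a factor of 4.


r_new = (n * rxx) / (1 + (n-1) * rxx)
r_new = (4 * 0.44) / (1 + 3 * 0.44)
r_new = 1.76 / 2.32
r_new = 0.7586

0.7586


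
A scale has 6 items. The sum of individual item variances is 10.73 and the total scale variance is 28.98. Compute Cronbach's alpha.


alpha = (k/(k-1)) * (1 - sum(si^2)/s_total^2)
= (6/5) * (1 - 10.73/28.98)
alpha = 0.7557

0.7557


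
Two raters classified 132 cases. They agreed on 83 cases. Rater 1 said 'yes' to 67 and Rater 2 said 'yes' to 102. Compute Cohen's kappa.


P_o = 83/132 = 0.628788
P_e = (67*102 + 65*30) / 17424 = 0.504132
kappa = (P_o - P_e) / (1 - P_e)
kappa = (0.628788 - 0.504132) / (1 - 0.504132)
kappa = 0.2514

0.2514


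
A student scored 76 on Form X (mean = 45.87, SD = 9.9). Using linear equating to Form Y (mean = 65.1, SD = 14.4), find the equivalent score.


slope = SD_Y / SD_X = 14.4 / 9.9 ~ 1.4545
intercept = mean_Y - slope * mean_X = 65.1 - (14.4 / 9.9) * 45.87 ~ -1.62
Y = slope * X + intercept. To avoid rounding drift from the rounded slope/intercept, evaluate the equivalent form Y = mean_Y + SD_Y * (X - mean_X) / SD_X at full precision:
Y = 65.1 + 14.4 * (76 - 45.87) / 9.9
Y = 65.1 + 14.4 * 30.13 / 9.9
Y = 65.1 + 433.872 / 9.9
Y = 65.1 + 43.8255
Y = 108.9255

108.9255


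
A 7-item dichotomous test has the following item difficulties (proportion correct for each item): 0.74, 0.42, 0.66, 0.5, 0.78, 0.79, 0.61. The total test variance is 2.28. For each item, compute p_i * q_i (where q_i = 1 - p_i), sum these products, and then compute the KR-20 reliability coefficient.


For each item, compute p_i * q_i:
  Item 1: 0.74 * 0.26 = 0.1924
  Item 2: 0.42 * 0.58 = 0.2436
  Item 3: 0.66 * 0.34 = 0.2244
  Item 4: 0.5 * 0.5 = 0.25
  Item 5: 0.78 * 0.22 = 0.1716
  Item 6: 0.79 * 0.21 = 0.1659
  Item 7: 0.61 * 0.39 = 0.2379
Sum(p_i * q_i) = 0.1924 + 0.2436 + 0.2244 + 0.25 + 0.1716 + 0.1659 + 0.2379 = 1.4858
KR-20 = (k/(k-1)) * (1 - Sum(p_i*q_i) / Var_total)
= (7/6) * (1 - 1.4858/2.28)
= 1.1667 * 0.3483
KR-20 = 0.4064

0.4064


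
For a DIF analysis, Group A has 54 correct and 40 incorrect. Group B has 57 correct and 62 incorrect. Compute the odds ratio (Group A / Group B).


Odds_A = 54/40 = 1.35
Odds_B = 57/62 = 0.9194
OR = Odds_A / Odds_B = 1.35 / 0.9194
Exactly, OR = (54 * 62) / (40 * 57) = 3348 / 2280
OR = 1.4684

1.4684


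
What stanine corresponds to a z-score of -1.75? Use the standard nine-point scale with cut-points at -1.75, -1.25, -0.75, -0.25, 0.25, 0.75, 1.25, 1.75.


Stanine boundaries: [-1.75, -1.25, -0.75, -0.25, 0.25, 0.75, 1.25, 1.75]
z = -1.75
Check each boundary:
  z >= -1.75 -> could be stanine 2
  z < -1.25
  z < -0.75
  z < -0.25
  z < 0.25
  z < 0.75
  z < 1.25
  z < 1.75
Highest qualifying boundary gives stanine = 2

2


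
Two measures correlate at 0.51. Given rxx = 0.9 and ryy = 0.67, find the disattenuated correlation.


r_corrected = rxy / sqrt(rxx * ryy)
= 0.51 / sqrt(0.9 * 0.67)
= 0.51 / sqrt(0.603)
= 0.51 / 0.776531
r_corrected = 0.6568

0.6568


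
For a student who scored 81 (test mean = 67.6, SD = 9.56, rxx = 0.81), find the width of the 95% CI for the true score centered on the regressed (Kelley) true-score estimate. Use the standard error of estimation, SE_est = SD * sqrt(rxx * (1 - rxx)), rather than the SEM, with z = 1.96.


True score estimate = 0.81*81 + 0.19*67.6 = 78.454
SE_est = SD * sqrt(rxx * (1 - rxx)) = 9.56 * sqrt(0.81 * 0.19) = 9.56 * sqrt(0.1539) = 3.750397
CI = T_est +/- z * SE_est, so width = 2 * z * SE_est = 2 * 1.96 * 3.750397
Width = 14.7016

14.7016


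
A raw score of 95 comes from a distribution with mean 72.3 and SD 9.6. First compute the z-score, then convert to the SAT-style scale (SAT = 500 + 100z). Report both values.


z = (X - mean) / SD = (95 - 72.3) / 9.6
z = 22.7 / 9.6
z = 2.3646
SAT-scale = SAT = 500 + 100z
Carry z at full precision (z = 22.7 / 9.6) into the conversion:
SAT-scale = 500 + 100 * (22.7 / 9.6) = 500 + 2270 / 9.6
SAT-scale = 500 + 236.4583
SAT-scale = 736.4583

736.4583


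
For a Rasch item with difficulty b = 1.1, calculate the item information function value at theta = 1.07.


P = 1/(1+exp(-(1.07-1.1))) = 0.4925
I = P*(1-P) = 0.4925 * 0.5075
I = 0.2499

0.2499


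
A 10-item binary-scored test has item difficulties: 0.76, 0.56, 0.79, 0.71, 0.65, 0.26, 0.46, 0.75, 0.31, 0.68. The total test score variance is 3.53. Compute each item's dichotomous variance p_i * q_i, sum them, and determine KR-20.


For each item, compute p_i * q_i:
  Item 1: 0.76 * 0.24 = 0.1824
  Item 2: 0.56 * 0.44 = 0.2464
  Item 3: 0.79 * 0.21 = 0.1659
  Item 4: 0.71 * 0.29 = 0.2059
  Item 5: 0.65 * 0.35 = 0.2275
  Item 6: 0.26 * 0.74 = 0.1924
  Item 7: 0.46 * 0.54 = 0.2484
  Item 8: 0.75 * 0.25 = 0.1875
  Item 9: 0.31 * 0.69 = 0.2139
  Item 10: 0.68 * 0.32 = 0.2176
Sum(p_i * q_i) = 0.1824 + 0.2464 + 0.1659 + 0.2059 + 0.2275 + 0.1924 + 0.2484 + 0.1875 + 0.2139 + 0.2176 = 2.0879
KR-20 = (k/(k-1)) * (1 - Sum(p_i*q_i) / Var_total)
= (10/9) * (1 - 2.0879/3.53)
= 1.1111 * 0.4085
KR-20 = 0.4539

0.4539


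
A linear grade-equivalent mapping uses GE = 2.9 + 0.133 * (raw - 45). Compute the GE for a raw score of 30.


raw - median = 30 - 45 = -15
slope * diff = 0.133 * -15 = -1.995
GE = 2.9 + -1.995
GE = 0.905

0.905


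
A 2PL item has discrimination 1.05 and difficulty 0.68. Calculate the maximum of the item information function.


For 2PL, max info at theta = b = 0.68
I_max = a^2 / 4 = 1.05^2 / 4
= 1.1025 / 4
I_max = 0.2756

0.2756


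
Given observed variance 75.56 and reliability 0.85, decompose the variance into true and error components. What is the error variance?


var_true = rxx * var_obs = 0.85 * 75.56 = 64.226
var_error = var_obs - var_true
var_error = 75.56 - 64.226
var_error = 11.334

11.334


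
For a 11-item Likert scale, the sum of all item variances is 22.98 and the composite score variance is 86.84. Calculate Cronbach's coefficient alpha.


alpha = (k/(k-1)) * (1 - sum(si^2)/s_total^2)
= (11/10) * (1 - 22.98/86.84)
alpha = 0.8089

0.8089


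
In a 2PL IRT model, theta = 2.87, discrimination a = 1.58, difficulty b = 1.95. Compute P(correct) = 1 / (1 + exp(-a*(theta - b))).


a*(theta - b) = 1.58 * (2.87 - 1.95) = 1.4536
exp(-1.4536) = 0.2337
P = 1 / (1 + 0.2337)
P = 0.8106

0.8106


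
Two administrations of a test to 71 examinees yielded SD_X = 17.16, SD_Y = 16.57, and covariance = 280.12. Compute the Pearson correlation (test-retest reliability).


r = cov(X,Y) / (SD_X * SD_Y)
r = 280.12 / (17.16 * 16.57)
r = 280.12 / 284.3412
r = 0.9852

0.9852


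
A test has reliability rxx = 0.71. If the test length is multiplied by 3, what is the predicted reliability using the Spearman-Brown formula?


r_new = (n * rxx) / (1 + (n-1) * rxx)
r_new = (3 * 0.71) / (1 + 2 * 0.71)
r_new = 2.13 / 2.42
r_new = 0.8802

0.8802


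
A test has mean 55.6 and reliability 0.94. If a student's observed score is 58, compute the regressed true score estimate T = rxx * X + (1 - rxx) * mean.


T_est = rxx * X + (1 - rxx) * mean
T_est = 0.94 * 58 + 0.06 * 55.6
T_est = 54.52 + 3.336
T_est = 57.856

57.856


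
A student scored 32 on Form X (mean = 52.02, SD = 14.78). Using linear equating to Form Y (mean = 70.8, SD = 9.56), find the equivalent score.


slope = SD_Y / SD_X = 9.56 / 14.78 ~ 0.6468
intercept = mean_Y - slope * mean_X = 70.8 - (9.56 / 14.78) * 52.02 ~ 37.1524
Y = slope * X + intercept. To avoid rounding drift from the rounded slope/intercept, evaluate the equivalent form Y = mean_Y + SD_Y * (X - mean_X) / SD_X at full precision:
Y = 70.8 + 9.56 * (32 - 52.02) / 14.78
Y = 70.8 - 9.56 * 20.02 / 14.78
Y = 70.8 - 191.3912 / 14.78
Y = 70.8 - 12.9493
Y = 57.8507

57.8507


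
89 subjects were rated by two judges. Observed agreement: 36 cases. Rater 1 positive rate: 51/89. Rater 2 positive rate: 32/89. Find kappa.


P_o = 36/89 = 0.404494
P_e = (51*32 + 38*57) / 7921 = 0.479485
kappa = (P_o - P_e) / (1 - P_e)
kappa = (0.404494 - 0.479485) / (1 - 0.479485)
kappa = -0.1441

-0.1441


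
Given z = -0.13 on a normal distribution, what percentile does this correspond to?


CDF(z) = 0.5 * (1 + erf(z/sqrt(2)))
erf(-0.0919) = -0.1034
CDF = 0.4483
Percentile rank = 0.4483 * 100 = 44.83

44.83


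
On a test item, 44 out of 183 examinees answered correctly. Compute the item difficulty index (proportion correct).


Item difficulty p = number correct / total examinees
p = 44 / 183
p = 0.2404

0.2404


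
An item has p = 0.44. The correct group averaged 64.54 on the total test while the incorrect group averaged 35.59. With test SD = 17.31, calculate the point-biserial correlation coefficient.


q = 1 - p = 0.56
rpb = ((M1 - M0) / SD) * sqrt(p * q)
rpb = ((64.54 - 35.59) / 17.31) * sqrt(0.44 * 0.56)
rpb = 0.8302

0.8302


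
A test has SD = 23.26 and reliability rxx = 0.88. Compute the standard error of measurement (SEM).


SEM = SD * sqrt(1 - rxx)
SEM = 23.26 * sqrt(1 - 0.88)
SEM = 23.26 * sqrt(0.12) = 23.26 * 0.34641
SEM = 8.0575

8.0575


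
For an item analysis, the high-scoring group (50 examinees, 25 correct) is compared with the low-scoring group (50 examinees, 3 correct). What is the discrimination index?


p_upper = 25/50 = 0.5
p_lower = 3/50 = 0.06
D = 0.5 - 0.06 = 0.44

0.44


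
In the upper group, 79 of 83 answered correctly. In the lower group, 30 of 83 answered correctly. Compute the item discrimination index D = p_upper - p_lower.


p_upper = 79/83 = 0.9518
p_lower = 30/83 = 0.3614
D = 0.9518 - 0.3614 = 0.5904

0.5904


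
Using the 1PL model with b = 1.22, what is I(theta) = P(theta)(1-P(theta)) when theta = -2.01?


P = 1/(1+exp(-(-2.01-1.22))) = 0.0381
I = P*(1-P) = 0.0381 * 0.9619
I = 0.0366

0.0366


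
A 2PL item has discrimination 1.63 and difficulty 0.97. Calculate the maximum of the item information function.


For 2PL, max info at theta = b = 0.97
I_max = a^2 / 4 = 1.63^2 / 4
= 2.6569 / 4
I_max = 0.6642

0.6642


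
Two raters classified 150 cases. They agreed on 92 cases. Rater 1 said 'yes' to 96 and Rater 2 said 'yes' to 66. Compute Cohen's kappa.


P_o = 92/150 = 0.613333
P_e = (96*66 + 54*84) / 22500 = 0.4832
kappa = (P_o - P_e) / (1 - P_e)
kappa = (0.613333 - 0.4832) / (1 - 0.4832)
kappa = 0.2518

0.2518


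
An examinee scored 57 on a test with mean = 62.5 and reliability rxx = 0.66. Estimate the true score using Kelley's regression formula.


T_est = rxx * X + (1 - rxx) * mean
T_est = 0.66 * 57 + 0.34 * 62.5
T_est = 37.62 + 21.25
T_est = 58.87

58.87


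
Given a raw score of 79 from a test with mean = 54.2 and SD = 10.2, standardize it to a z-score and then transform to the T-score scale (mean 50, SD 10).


z = (X - mean) / SD = (79 - 54.2) / 10.2
z = 24.8 / 10.2
z = 2.4314
T-score = T = 50 + 10z
Carry z at full precision (z = 24.8 / 10.2) into the conversion:
T-score = 50 + 10 * (24.8 / 10.2) = 50 + 248 / 10.2
T-score = 50 + 24.3137
T-score = 74.3137

74.3137


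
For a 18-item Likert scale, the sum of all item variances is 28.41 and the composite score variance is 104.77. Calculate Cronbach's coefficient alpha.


alpha = (k/(k-1)) * (1 - sum(si^2)/s_total^2)
= (18/17) * (1 - 28.41/104.77)
alpha = 0.7717

0.7717


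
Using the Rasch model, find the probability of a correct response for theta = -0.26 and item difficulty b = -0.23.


theta - b = -0.26 - -0.23 = -0.03
exp(-(theta - b)) = exp(0.03) = 1.0305
P = 1 / (1 + 1.0305)
P = 0.4925

0.4925


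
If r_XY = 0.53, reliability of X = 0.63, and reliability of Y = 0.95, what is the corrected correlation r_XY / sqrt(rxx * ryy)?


r_corrected = rxy / sqrt(rxx * ryy)
= 0.53 / sqrt(0.63 * 0.95)
= 0.53 / sqrt(0.5985)
= 0.53 / 0.773628
r_corrected = 0.6851

0.6851


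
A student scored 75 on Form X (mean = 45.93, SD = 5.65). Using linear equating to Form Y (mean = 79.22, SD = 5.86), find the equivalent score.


slope = SD_Y / SD_X = 5.86 / 5.65 ~ 1.0372
intercept = mean_Y - slope * mean_X = 79.22 - (5.86 / 5.65) * 45.93 ~ 31.5829
Y = slope * X + intercept. To avoid rounding drift from the rounded slope/intercept, evaluate the equivalent form Y = mean_Y + SD_Y * (X - mean_X) / SD_X at full precision:
Y = 79.22 + 5.86 * (75 - 45.93) / 5.65
Y = 79.22 + 5.86 * 29.07 / 5.65
Y = 79.22 + 170.3502 / 5.65
Y = 79.22 + 30.1505
Y = 109.3705

109.3705


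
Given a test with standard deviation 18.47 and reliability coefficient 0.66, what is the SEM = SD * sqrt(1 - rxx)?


SEM = SD * sqrt(1 - rxx)
SEM = 18.47 * sqrt(1 - 0.66)
SEM = 18.47 * sqrt(0.34) = 18.47 * 0.583095
SEM = 10.7698

10.7698


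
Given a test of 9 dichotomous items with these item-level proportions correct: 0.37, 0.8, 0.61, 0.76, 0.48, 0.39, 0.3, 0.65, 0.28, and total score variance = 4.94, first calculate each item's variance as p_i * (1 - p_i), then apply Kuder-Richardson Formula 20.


For each item, compute p_i * q_i:
  Item 1: 0.37 * 0.63 = 0.2331
  Item 2: 0.8 * 0.2 = 0.16
  Item 3: 0.61 * 0.39 = 0.2379
  Item 4: 0.76 * 0.24 = 0.1824
  Item 5: 0.48 * 0.52 = 0.2496
  Item 6: 0.39 * 0.61 = 0.2379
  Item 7: 0.3 * 0.7 = 0.21
  Item 8: 0.65 * 0.35 = 0.2275
  Item 9: 0.28 * 0.72 = 0.2016
Sum(p_i * q_i) = 0.2331 + 0.16 + 0.2379 + 0.1824 + 0.2496 + 0.2379 + 0.21 + 0.2275 + 0.2016 = 1.94
KR-20 = (k/(k-1)) * (1 - Sum(p_i*q_i) / Var_total)
= (9/8) * (1 - 1.94/4.94)
= 1.125 * 0.6073
KR-20 = 0.6832

0.6832
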